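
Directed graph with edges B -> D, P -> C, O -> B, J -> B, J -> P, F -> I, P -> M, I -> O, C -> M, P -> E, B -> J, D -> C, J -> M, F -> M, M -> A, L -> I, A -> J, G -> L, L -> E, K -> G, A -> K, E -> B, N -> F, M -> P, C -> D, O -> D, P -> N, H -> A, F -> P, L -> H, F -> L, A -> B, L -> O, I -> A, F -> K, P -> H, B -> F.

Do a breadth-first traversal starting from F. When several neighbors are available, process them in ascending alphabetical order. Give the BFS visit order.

F, I, K, L, M, P, A, O, G, E, H, C, N, B, J, D

Visit F; enqueue I, K, L, M, P → queue [I, K, L, M, P]
Visit I; enqueue A, O → queue [K, L, M, P, A, O]
Visit K; enqueue G → queue [L, M, P, A, O, G]
Visit L; enqueue E, H → queue [M, P, A, O, G, E, H]
Visit M → queue [P, A, O, G, E, H]
Visit P; enqueue C, N → queue [A, O, G, E, H, C, N]
Visit A; enqueue B, J → queue [O, G, E, H, C, N, B, J]
Visit O; enqueue D → queue [G, E, H, C, N, B, J, D]
Visit G → queue [E, H, C, N, B, J, D]
Visit E → queue [H, C, N, B, J, D]
Visit H → queue [C, N, B, J, D]
Visit C → queue [N, B, J, D]
Visit N → queue [B, J, D]
Visit B → queue [J, D]
Visit J → queue [D]
Visit D → queue []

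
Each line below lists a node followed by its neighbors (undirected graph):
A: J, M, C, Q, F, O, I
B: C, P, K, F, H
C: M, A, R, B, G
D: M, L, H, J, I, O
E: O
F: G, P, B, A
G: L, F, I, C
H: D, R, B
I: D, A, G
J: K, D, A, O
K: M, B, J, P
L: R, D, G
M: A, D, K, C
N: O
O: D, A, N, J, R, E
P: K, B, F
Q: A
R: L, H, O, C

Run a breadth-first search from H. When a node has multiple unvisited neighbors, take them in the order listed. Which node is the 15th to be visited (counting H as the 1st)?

Visit H; enqueue D, R, B → queue [D, R, B]
Visit D; enqueue M, L, J, I, O → queue [R, B, M, L, J, I, O]
Visit R; enqueue C → queue [B, M, L, J, I, O, C]
Visit B; enqueue P, K, F → queue [M, L, J, I, O, C, P, K, F]
Visit M; enqueue A → queue [L, J, I, O, C, P, K, F, A]
Visit L; enqueue G → queue [J, I, O, C, P, K, F, A, G]
Visit J → queue [I, O, C, P, K, F, A, G]
Visit I → queue [O, C, P, K, F, A, G]
Visit O; enqueue N, E → queue [C, P, K, F, A, G, N, E]
Visit C → queue [P, K, F, A, G, N, E]
Visit P → queue [K, F, A, G, N, E]
Visit K → queue [F, A, G, N, E]
Visit F → queue [A, G, N, E]
Visit A; enqueue Q → queue [G, N, E, Q]
Visit G → queue [N, E, Q]
Visit N → queue [E, Q]
Visit E → queue [Q]
Visit Q → queue []

Visit order: H, D, R, B, M, L, J, I, O, C, P, K, F, A, G, N, E, Q

G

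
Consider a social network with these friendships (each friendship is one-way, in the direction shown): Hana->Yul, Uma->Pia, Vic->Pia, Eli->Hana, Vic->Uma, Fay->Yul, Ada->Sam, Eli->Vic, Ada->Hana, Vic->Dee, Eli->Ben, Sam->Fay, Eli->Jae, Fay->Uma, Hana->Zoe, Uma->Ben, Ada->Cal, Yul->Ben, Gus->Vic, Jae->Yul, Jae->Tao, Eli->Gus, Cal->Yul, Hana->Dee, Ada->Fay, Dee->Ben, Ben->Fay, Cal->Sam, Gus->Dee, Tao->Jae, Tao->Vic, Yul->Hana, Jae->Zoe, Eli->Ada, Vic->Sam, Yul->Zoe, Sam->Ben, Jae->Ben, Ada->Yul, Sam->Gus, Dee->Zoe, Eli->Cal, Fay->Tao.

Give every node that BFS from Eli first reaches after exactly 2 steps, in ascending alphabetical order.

Level 0: Eli
Level 1: Ada, Ben, Cal, Gus, Hana, Jae, Vic
Level 2: Dee, Fay, Pia, Sam, Tao, Uma, Yul, Zoe

Dee, Fay, Pia, Sam, Tao, Uma, Yul, Zoe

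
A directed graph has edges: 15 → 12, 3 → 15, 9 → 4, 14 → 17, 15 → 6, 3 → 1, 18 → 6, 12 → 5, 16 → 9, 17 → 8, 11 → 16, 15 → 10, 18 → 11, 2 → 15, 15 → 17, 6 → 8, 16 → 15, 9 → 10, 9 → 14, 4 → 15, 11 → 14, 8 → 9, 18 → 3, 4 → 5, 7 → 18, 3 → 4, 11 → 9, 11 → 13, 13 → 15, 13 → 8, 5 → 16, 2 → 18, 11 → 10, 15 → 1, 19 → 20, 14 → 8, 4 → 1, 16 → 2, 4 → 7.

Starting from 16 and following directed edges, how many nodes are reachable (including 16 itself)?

BFS from 16 visits: 16, 2, 9, 15, 18, 4, 10, 14, 1, 6, 12, 17, 3, 11, 5, 7, 8, 13
Reachable nodes: 18 of 20 total.

18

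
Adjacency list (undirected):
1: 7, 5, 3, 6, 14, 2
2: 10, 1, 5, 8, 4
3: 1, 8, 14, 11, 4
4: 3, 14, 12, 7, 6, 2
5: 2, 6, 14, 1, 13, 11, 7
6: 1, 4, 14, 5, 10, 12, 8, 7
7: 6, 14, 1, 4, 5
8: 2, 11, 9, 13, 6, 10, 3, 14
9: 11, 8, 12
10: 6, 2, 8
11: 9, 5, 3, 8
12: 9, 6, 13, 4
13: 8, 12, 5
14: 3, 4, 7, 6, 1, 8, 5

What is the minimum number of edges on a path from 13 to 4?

2

Level 0: 13
Level 1: 5, 8, 12
Level 2: 1, 2, 3, 4, 6, 7, 9, 10, 11, 14
4 first appears at level 2.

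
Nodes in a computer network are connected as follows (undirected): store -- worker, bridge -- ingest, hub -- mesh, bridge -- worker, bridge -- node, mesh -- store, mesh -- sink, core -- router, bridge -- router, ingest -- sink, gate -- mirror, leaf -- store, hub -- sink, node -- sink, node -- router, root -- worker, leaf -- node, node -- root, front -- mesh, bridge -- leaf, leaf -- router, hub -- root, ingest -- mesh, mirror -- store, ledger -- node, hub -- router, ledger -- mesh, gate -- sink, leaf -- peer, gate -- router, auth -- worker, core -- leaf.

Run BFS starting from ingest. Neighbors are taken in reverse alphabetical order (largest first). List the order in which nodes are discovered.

ingest, sink, mesh, bridge, node, hub, gate, store, ledger, front, worker, router, leaf, root, mirror, auth, core, peer

Visit ingest; enqueue sink, mesh, bridge → queue [sink, mesh, bridge]
Visit sink; enqueue node, hub, gate → queue [mesh, bridge, node, hub, gate]
Visit mesh; enqueue store, ledger, front → queue [bridge, node, hub, gate, store, ledger, front]
Visit bridge; enqueue worker, router, leaf → queue [node, hub, gate, store, ledger, front, worker, router, leaf]
Visit node; enqueue root → queue [hub, gate, store, ledger, front, worker, router, leaf, root]
Visit hub → queue [gate, store, ledger, front, worker, router, leaf, root]
Visit gate; enqueue mirror → queue [store, ledger, front, worker, router, leaf, root, mirror]
Visit store → queue [ledger, front, worker, router, leaf, root, mirror]
Visit ledger → queue [front, worker, router, leaf, root, mirror]
Visit front → queue [worker, router, leaf, root, mirror]
Visit worker; enqueue auth → queue [router, leaf, root, mirror, auth]
Visit router; enqueue core → queue [leaf, root, mirror, auth, core]
Visit leaf; enqueue peer → queue [root, mirror, auth, core, peer]
Visit root → queue [mirror, auth, core, peer]
Visit mirror → queue [auth, core, peer]
Visit auth → queue [core, peer]
Visit core → queue [peer]
Visit peer → queue []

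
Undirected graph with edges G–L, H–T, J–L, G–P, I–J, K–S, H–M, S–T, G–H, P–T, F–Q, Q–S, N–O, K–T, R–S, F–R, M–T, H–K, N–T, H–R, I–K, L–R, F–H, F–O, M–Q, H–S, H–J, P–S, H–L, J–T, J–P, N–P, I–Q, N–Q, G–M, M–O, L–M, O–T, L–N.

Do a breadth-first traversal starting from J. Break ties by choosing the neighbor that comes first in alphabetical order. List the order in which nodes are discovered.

J → H → I → L → P → T → F → G → K → M → R → S → Q → N → O

Visit J; enqueue H, I, L, P, T → queue [H, I, L, P, T]
Visit H; enqueue F, G, K, M, R, S → queue [I, L, P, T, F, G, K, M, R, S]
Visit I; enqueue Q → queue [L, P, T, F, G, K, M, R, S, Q]
Visit L; enqueue N → queue [P, T, F, G, K, M, R, S, Q, N]
Visit P → queue [T, F, G, K, M, R, S, Q, N]
Visit T; enqueue O → queue [F, G, K, M, R, S, Q, N, O]
Visit F → queue [G, K, M, R, S, Q, N, O]
Visit G → queue [K, M, R, S, Q, N, O]
Visit K → queue [M, R, S, Q, N, O]
Visit M → queue [R, S, Q, N, O]
Visit R → queue [S, Q, N, O]
Visit S → queue [Q, N, O]
Visit Q → queue [N, O]
Visit N → queue [O]
Visit O → queue []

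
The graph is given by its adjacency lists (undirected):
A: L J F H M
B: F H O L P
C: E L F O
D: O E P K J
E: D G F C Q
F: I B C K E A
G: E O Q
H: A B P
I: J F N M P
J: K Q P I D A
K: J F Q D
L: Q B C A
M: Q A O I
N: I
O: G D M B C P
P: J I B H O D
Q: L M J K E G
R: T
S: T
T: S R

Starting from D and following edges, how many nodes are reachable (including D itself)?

17

BFS from D visits: D, O, E, P, K, J, G, M, B, C, F, Q, I, H, A, L, N
Reachable nodes: 17 of 20 total.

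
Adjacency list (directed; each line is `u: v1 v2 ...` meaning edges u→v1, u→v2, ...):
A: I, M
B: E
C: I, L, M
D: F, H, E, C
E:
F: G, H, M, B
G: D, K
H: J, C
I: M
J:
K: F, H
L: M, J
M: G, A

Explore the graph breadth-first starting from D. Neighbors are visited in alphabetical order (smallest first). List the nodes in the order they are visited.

D, C, E, F, H, I, L, M, B, G, J, A, K

Visit D; enqueue C, E, F, H → queue [C, E, F, H]
Visit C; enqueue I, L, M → queue [E, F, H, I, L, M]
Visit E → queue [F, H, I, L, M]
Visit F; enqueue B, G → queue [H, I, L, M, B, G]
Visit H; enqueue J → queue [I, L, M, B, G, J]
Visit I → queue [L, M, B, G, J]
Visit L → queue [M, B, G, J]
Visit M; enqueue A → queue [B, G, J, A]
Visit B → queue [G, J, A]
Visit G; enqueue K → queue [J, A, K]
Visit J → queue [A, K]
Visit A → queue [K]
Visit K → queue []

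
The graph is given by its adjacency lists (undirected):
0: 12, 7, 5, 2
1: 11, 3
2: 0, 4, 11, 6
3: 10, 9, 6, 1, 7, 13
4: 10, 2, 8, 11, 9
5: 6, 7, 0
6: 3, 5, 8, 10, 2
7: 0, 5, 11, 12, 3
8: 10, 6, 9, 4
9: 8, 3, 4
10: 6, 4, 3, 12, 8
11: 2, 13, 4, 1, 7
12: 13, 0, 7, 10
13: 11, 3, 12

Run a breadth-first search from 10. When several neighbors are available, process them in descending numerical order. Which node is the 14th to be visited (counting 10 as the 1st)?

Visit 10; enqueue 12, 8, 6, 4, 3 → queue [12, 8, 6, 4, 3]
Visit 12; enqueue 13, 7, 0 → queue [8, 6, 4, 3, 13, 7, 0]
Visit 8; enqueue 9 → queue [6, 4, 3, 13, 7, 0, 9]
Visit 6; enqueue 5, 2 → queue [4, 3, 13, 7, 0, 9, 5, 2]
Visit 4; enqueue 11 → queue [3, 13, 7, 0, 9, 5, 2, 11]
Visit 3; enqueue 1 → queue [13, 7, 0, 9, 5, 2, 11, 1]
Visit 13 → queue [7, 0, 9, 5, 2, 11, 1]
Visit 7 → queue [0, 9, 5, 2, 11, 1]
Visit 0 → queue [9, 5, 2, 11, 1]
Visit 9 → queue [5, 2, 11, 1]
Visit 5 → queue [2, 11, 1]
Visit 2 → queue [11, 1]
Visit 11 → queue [1]
Visit 1 → queue []

Visit order: 10, 12, 8, 6, 4, 3, 13, 7, 0, 9, 5, 2, 11, 1

1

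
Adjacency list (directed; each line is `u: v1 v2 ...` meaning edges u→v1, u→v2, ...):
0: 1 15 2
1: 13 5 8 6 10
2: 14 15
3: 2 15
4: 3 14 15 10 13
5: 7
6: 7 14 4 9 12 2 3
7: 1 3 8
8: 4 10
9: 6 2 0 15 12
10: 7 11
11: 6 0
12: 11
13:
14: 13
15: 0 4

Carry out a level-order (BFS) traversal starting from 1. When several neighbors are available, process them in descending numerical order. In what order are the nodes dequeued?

1, 13, 10, 8, 6, 5, 11, 7, 4, 14, 12, 9, 3, 2, 0, 15

Visit 1; enqueue 13, 10, 8, 6, 5 → queue [13, 10, 8, 6, 5]
Visit 13 → queue [10, 8, 6, 5]
Visit 10; enqueue 11, 7 → queue [8, 6, 5, 11, 7]
Visit 8; enqueue 4 → queue [6, 5, 11, 7, 4]
Visit 6; enqueue 14, 12, 9, 3, 2 → queue [5, 11, 7, 4, 14, 12, 9, 3, 2]
Visit 5 → queue [11, 7, 4, 14, 12, 9, 3, 2]
Visit 11; enqueue 0 → queue [7, 4, 14, 12, 9, 3, 2, 0]
Visit 7 → queue [4, 14, 12, 9, 3, 2, 0]
Visit 4; enqueue 15 → queue [14, 12, 9, 3, 2, 0, 15]
Visit 14 → queue [12, 9, 3, 2, 0, 15]
Visit 12 → queue [9, 3, 2, 0, 15]
Visit 9 → queue [3, 2, 0, 15]
Visit 3 → queue [2, 0, 15]
Visit 2 → queue [0, 15]
Visit 0 → queue [15]
Visit 15 → queue []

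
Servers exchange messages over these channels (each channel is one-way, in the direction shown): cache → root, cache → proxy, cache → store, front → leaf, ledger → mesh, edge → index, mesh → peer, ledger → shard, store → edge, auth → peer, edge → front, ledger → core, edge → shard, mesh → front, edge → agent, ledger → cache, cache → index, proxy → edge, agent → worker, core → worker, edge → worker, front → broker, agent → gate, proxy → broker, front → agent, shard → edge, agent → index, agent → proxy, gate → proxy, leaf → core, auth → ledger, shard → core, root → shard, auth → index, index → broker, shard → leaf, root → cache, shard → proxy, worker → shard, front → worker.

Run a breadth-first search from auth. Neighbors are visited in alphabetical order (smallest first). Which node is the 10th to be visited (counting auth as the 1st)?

proxy

Visit auth; enqueue index, ledger, peer → queue [index, ledger, peer]
Visit index; enqueue broker → queue [ledger, peer, broker]
Visit ledger; enqueue cache, core, mesh, shard → queue [peer, broker, cache, core, mesh, shard]
Visit peer → queue [broker, cache, core, mesh, shard]
Visit broker → queue [cache, core, mesh, shard]
Visit cache; enqueue proxy, root, store → queue [core, mesh, shard, proxy, root, store]
Visit core; enqueue worker → queue [mesh, shard, proxy, root, store, worker]
Visit mesh; enqueue front → queue [shard, proxy, root, store, worker, front]
Visit shard; enqueue edge, leaf → queue [proxy, root, store, worker, front, edge, leaf]
Visit proxy → queue [root, store, worker, front, edge, leaf]
Visit root → queue [store, worker, front, edge, leaf]
Visit store → queue [worker, front, edge, leaf]
Visit worker → queue [front, edge, leaf]
Visit front; enqueue agent → queue [edge, leaf, agent]
Visit edge → queue [leaf, agent]
Visit leaf → queue [agent]
Visit agent; enqueue gate → queue [gate]
Visit gate → queue []

Visit order: auth, index, ledger, peer, broker, cache, core, mesh, shard, proxy, root, store, worker, front, edge, leaf, agent, gate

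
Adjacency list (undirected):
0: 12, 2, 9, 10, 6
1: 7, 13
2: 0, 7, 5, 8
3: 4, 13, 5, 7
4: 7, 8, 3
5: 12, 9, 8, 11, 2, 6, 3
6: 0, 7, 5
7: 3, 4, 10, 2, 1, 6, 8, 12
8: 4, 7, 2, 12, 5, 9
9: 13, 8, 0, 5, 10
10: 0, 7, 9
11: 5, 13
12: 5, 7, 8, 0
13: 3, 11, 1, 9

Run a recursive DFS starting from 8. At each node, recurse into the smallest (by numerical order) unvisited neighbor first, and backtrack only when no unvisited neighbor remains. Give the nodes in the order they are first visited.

8 → 2 → 0 → 6 → 5 → 3 → 4 → 7 → 1 → 13 → 9 → 10 → 11 → 12

Visit 8
8 → 2
2 → 0
0 → 6
6 → 5
5 → 3
3 → 4
4 → 7
7 → 1
1 → 13
13 → 9
9 → 10
13 → 11
7 → 12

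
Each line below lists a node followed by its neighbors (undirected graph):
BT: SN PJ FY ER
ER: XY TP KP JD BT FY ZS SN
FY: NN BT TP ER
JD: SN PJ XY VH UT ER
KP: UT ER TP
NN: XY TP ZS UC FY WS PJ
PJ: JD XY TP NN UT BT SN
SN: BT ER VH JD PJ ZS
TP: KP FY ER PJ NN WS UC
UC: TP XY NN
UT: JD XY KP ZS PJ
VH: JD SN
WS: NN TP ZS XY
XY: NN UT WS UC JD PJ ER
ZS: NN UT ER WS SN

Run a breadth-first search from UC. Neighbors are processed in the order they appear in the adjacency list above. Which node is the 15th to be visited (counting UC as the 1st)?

Visit UC; enqueue TP, XY, NN → queue [TP, XY, NN]
Visit TP; enqueue KP, FY, ER, PJ, WS → queue [XY, NN, KP, FY, ER, PJ, WS]
Visit XY; enqueue UT, JD → queue [NN, KP, FY, ER, PJ, WS, UT, JD]
Visit NN; enqueue ZS → queue [KP, FY, ER, PJ, WS, UT, JD, ZS]
Visit KP → queue [FY, ER, PJ, WS, UT, JD, ZS]
Visit FY; enqueue BT → queue [ER, PJ, WS, UT, JD, ZS, BT]
Visit ER; enqueue SN → queue [PJ, WS, UT, JD, ZS, BT, SN]
Visit PJ → queue [WS, UT, JD, ZS, BT, SN]
Visit WS → queue [UT, JD, ZS, BT, SN]
Visit UT → queue [JD, ZS, BT, SN]
Visit JD; enqueue VH → queue [ZS, BT, SN, VH]
Visit ZS → queue [BT, SN, VH]
Visit BT → queue [SN, VH]
Visit SN → queue [VH]
Visit VH → queue []

Visit order: UC, TP, XY, NN, KP, FY, ER, PJ, WS, UT, JD, ZS, BT, SN, VH

VH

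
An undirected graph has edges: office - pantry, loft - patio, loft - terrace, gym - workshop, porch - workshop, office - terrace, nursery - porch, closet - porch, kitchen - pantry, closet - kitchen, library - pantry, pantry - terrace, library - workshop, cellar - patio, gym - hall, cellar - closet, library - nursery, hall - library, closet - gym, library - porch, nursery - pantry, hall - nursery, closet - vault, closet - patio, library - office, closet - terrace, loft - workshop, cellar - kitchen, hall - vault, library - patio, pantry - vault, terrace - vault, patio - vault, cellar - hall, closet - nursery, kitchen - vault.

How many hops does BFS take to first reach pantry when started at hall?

2

Level 0: hall
Level 1: cellar, gym, library, nursery, vault
Level 2: closet, kitchen, office, pantry, patio, porch, terrace, workshop
Level 3: loft
pantry first appears at level 2.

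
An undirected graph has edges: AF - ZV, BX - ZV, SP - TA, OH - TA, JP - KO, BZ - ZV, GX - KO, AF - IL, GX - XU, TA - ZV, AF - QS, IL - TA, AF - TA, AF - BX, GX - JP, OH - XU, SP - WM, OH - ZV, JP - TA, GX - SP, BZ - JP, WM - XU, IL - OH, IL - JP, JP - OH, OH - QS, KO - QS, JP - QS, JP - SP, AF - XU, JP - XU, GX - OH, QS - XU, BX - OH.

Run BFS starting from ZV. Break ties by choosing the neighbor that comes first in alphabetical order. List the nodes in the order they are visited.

ZV, AF, BX, BZ, OH, TA, IL, QS, XU, JP, GX, SP, KO, WM

Visit ZV; enqueue AF, BX, BZ, OH, TA → queue [AF, BX, BZ, OH, TA]
Visit AF; enqueue IL, QS, XU → queue [BX, BZ, OH, TA, IL, QS, XU]
Visit BX → queue [BZ, OH, TA, IL, QS, XU]
Visit BZ; enqueue JP → queue [OH, TA, IL, QS, XU, JP]
Visit OH; enqueue GX → queue [TA, IL, QS, XU, JP, GX]
Visit TA; enqueue SP → queue [IL, QS, XU, JP, GX, SP]
Visit IL → queue [QS, XU, JP, GX, SP]
Visit QS; enqueue KO → queue [XU, JP, GX, SP, KO]
Visit XU; enqueue WM → queue [JP, GX, SP, KO, WM]
Visit JP → queue [GX, SP, KO, WM]
Visit GX → queue [SP, KO, WM]
Visit SP → queue [KO, WM]
Visit KO → queue [WM]
Visit WM → queue []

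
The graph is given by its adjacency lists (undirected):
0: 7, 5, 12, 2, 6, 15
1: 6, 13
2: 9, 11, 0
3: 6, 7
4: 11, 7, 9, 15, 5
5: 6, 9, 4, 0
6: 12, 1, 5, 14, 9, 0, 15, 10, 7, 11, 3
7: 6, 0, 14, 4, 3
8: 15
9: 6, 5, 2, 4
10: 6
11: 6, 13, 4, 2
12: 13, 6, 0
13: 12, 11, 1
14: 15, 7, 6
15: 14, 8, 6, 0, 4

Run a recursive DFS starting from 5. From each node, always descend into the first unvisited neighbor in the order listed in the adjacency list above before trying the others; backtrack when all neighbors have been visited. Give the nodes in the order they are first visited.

Visit 5
5 → 6
6 → 12
12 → 13
13 → 11
11 → 4
4 → 7
7 → 0
0 → 2
2 → 9
0 → 15
15 → 14
15 → 8
7 → 3
13 → 1
6 → 10

5, 6, 12, 13, 11, 4, 7, 0, 2, 9, 15, 14, 8, 3, 1, 10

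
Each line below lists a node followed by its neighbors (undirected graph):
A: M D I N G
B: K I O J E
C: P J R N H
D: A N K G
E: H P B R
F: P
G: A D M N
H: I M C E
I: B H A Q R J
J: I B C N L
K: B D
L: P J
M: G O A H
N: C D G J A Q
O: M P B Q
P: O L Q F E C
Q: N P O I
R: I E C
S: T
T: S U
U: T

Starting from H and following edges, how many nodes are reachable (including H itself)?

BFS from H visits: H, M, I, E, C, O, G, A, R, Q, J, B, P, N, D, L, K, F
Reachable nodes: 18 of 21 total.

18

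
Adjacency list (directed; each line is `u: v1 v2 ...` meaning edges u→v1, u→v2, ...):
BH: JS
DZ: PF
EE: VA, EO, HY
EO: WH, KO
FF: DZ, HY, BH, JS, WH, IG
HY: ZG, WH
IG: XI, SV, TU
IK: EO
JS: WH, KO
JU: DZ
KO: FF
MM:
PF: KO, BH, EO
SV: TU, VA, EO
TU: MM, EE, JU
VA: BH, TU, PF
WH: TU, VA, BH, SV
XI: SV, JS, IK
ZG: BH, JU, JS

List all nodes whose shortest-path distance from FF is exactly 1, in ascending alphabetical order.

BH, DZ, HY, IG, JS, WH

Level 0: FF
Level 1: BH, DZ, HY, IG, JS, WH
Level 2: KO, PF, SV, TU, VA, XI, ZG
Level 3: EE, EO, IK, JU, MM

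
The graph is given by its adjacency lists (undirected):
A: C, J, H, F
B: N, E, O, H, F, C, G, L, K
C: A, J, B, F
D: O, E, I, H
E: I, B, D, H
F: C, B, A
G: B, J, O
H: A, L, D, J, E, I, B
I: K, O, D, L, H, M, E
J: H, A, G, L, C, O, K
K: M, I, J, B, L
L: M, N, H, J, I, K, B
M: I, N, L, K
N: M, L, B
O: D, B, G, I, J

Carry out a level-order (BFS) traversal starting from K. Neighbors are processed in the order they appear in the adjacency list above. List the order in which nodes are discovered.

Visit K; enqueue M, I, J, B, L → queue [M, I, J, B, L]
Visit M; enqueue N → queue [I, J, B, L, N]
Visit I; enqueue O, D, H, E → queue [J, B, L, N, O, D, H, E]
Visit J; enqueue A, G, C → queue [B, L, N, O, D, H, E, A, G, C]
Visit B; enqueue F → queue [L, N, O, D, H, E, A, G, C, F]
Visit L → queue [N, O, D, H, E, A, G, C, F]
Visit N → queue [O, D, H, E, A, G, C, F]
Visit O → queue [D, H, E, A, G, C, F]
Visit D → queue [H, E, A, G, C, F]
Visit H → queue [E, A, G, C, F]
Visit E → queue [A, G, C, F]
Visit A → queue [G, C, F]
Visit G → queue [C, F]
Visit C → queue [F]
Visit F → queue []

K → M → I → J → B → L → N → O → D → H → E → A → G → C → F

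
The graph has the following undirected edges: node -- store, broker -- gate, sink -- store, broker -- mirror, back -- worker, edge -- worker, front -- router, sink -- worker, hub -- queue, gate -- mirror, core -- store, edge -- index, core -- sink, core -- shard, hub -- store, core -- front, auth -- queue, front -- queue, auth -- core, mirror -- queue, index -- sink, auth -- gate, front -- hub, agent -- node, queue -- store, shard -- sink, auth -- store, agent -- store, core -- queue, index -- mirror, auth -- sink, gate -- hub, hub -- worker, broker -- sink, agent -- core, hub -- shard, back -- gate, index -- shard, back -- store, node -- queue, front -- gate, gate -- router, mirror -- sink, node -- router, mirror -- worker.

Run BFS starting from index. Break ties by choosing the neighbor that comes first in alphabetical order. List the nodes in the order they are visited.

index, edge, mirror, shard, sink, worker, broker, gate, queue, core, hub, auth, store, back, front, router, node, agent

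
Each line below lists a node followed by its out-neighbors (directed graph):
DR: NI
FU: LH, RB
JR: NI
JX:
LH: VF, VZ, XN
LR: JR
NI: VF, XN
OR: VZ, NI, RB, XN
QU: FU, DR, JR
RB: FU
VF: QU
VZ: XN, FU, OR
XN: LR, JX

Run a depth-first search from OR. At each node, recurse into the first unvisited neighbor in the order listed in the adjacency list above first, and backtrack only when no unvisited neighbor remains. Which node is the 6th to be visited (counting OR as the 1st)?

NI

Visit OR
OR → VZ
VZ → XN
XN → LR
LR → JR
JR → NI
NI → VF
VF → QU
QU → FU
FU → LH
FU → RB
QU → DR
XN → JX

Visit order: OR, VZ, XN, LR, JR, NI, VF, QU, FU, LH, RB, DR, JX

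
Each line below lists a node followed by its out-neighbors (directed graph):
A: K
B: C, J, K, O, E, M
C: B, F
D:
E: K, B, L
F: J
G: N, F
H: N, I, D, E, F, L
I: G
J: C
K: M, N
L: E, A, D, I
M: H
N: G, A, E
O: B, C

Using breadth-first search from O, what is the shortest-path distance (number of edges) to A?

Level 0: O
Level 1: B, C
Level 2: E, F, J, K, M
Level 3: H, L, N
Level 4: A, D, G, I
A first appears at level 4.

4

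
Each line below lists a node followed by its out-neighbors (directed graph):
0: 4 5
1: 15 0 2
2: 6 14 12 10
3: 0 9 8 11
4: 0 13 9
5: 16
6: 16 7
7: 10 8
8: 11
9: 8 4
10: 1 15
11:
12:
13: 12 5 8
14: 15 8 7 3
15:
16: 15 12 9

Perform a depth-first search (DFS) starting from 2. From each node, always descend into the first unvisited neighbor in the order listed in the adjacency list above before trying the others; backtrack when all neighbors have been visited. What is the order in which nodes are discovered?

Visit 2
2 → 6
6 → 16
16 → 15
16 → 12
16 → 9
9 → 8
8 → 11
9 → 4
4 → 0
0 → 5
4 → 13
6 → 7
7 → 10
10 → 1
2 → 14
14 → 3

2 → 6 → 16 → 15 → 12 → 9 → 8 → 11 → 4 → 0 → 5 → 13 → 7 → 10 → 1 → 14 → 3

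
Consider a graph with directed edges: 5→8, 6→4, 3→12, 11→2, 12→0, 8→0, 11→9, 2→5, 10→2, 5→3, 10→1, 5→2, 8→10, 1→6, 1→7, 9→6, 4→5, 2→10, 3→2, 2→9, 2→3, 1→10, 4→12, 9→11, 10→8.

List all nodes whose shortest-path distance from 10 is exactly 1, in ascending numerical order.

1, 2, 8

Level 0: 10
Level 1: 1, 2, 8
Level 2: 0, 3, 5, 6, 7, 9
Level 3: 4, 11, 12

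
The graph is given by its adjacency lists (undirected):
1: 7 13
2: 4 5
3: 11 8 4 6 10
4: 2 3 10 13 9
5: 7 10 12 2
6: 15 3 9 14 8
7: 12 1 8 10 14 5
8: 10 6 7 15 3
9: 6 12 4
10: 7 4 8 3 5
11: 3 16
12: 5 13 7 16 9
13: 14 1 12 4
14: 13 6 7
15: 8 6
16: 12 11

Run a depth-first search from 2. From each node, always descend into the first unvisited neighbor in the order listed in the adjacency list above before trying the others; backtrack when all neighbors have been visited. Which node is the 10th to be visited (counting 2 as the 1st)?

13

Visit 2
2 → 4
4 → 3
3 → 11
11 → 16
16 → 12
12 → 5
5 → 7
7 → 1
1 → 13
13 → 14
14 → 6
6 → 15
15 → 8
8 → 10
6 → 9

Visit order: 2, 4, 3, 11, 16, 12, 5, 7, 1, 13, 14, 6, 15, 8, 10, 9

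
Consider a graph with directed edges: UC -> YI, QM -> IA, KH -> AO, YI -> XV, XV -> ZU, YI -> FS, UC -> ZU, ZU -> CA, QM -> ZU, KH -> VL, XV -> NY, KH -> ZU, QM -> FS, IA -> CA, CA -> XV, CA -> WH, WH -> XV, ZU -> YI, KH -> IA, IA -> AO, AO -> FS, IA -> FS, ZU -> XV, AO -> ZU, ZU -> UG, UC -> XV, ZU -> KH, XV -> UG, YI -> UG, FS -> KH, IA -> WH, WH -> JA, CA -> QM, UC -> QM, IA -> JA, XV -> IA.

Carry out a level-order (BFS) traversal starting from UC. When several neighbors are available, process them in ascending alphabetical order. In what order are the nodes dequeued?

Visit UC; enqueue QM, XV, YI, ZU → queue [QM, XV, YI, ZU]
Visit QM; enqueue FS, IA → queue [XV, YI, ZU, FS, IA]
Visit XV; enqueue NY, UG → queue [YI, ZU, FS, IA, NY, UG]
Visit YI → queue [ZU, FS, IA, NY, UG]
Visit ZU; enqueue CA, KH → queue [FS, IA, NY, UG, CA, KH]
Visit FS → queue [IA, NY, UG, CA, KH]
Visit IA; enqueue AO, JA, WH → queue [NY, UG, CA, KH, AO, JA, WH]
Visit NY → queue [UG, CA, KH, AO, JA, WH]
Visit UG → queue [CA, KH, AO, JA, WH]
Visit CA → queue [KH, AO, JA, WH]
Visit KH; enqueue VL → queue [AO, JA, WH, VL]
Visit AO → queue [JA, WH, VL]
Visit JA → queue [WH, VL]
Visit WH → queue [VL]
Visit VL → queue []

UC → QM → XV → YI → ZU → FS → IA → NY → UG → CA → KH → AO → JA → WH → VL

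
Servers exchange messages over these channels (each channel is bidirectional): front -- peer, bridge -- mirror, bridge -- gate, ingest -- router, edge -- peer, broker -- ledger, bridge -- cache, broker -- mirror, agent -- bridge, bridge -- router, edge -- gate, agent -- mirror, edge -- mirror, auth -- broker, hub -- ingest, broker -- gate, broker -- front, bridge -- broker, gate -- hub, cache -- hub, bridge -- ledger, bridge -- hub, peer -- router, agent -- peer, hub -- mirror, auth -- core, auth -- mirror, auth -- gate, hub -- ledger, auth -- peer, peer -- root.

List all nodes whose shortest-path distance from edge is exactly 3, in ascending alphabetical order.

cache, core, ingest, ledger

Level 0: edge
Level 1: gate, mirror, peer
Level 2: agent, auth, bridge, broker, front, hub, root, router
Level 3: cache, core, ingest, ledger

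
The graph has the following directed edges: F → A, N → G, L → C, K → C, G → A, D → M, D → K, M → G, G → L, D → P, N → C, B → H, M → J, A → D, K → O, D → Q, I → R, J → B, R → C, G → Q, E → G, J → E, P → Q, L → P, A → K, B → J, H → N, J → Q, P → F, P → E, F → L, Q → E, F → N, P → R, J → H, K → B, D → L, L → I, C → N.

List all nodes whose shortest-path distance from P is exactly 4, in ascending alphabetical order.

B, M, O

Level 0: P
Level 1: E, F, Q, R
Level 2: A, C, G, L, N
Level 3: D, I, K
Level 4: B, M, O
Level 5: H, J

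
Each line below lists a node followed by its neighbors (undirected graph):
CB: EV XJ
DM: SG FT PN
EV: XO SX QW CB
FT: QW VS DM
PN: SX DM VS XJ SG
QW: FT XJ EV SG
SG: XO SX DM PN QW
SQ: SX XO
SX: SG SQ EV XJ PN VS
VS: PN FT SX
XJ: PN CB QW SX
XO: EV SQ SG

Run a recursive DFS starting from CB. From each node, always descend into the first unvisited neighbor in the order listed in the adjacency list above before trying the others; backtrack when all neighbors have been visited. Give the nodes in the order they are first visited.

CB → EV → XO → SQ → SX → SG → DM → FT → QW → XJ → PN → VS

Visit CB
CB → EV
EV → XO
XO → SQ
SQ → SX
SX → SG
SG → DM
DM → FT
FT → QW
QW → XJ
XJ → PN
PN → VS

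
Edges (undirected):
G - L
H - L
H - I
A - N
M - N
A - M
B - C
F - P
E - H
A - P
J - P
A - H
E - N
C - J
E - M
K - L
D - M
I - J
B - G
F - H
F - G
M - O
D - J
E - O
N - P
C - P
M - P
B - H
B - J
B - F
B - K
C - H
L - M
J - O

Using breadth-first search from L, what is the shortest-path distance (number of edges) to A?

2

Level 0: L
Level 1: G, H, K, M
Level 2: A, B, C, D, E, F, I, N, O, P
Level 3: J
A first appears at level 2.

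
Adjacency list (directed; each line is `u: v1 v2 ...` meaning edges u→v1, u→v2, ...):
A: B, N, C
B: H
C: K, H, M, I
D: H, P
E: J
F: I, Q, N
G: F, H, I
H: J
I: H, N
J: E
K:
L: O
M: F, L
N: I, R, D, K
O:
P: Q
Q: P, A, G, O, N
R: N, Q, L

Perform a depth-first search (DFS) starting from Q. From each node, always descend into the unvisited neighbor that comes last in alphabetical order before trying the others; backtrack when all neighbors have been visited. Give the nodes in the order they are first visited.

Q, P, O, N, R, L, K, I, H, J, E, D, G, F, A, C, M, B

Visit Q
Q → P
Q → O
Q → N
N → R
R → L
N → K
N → I
I → H
H → J
J → E
N → D
Q → G
G → F
Q → A
A → C
C → M
A → B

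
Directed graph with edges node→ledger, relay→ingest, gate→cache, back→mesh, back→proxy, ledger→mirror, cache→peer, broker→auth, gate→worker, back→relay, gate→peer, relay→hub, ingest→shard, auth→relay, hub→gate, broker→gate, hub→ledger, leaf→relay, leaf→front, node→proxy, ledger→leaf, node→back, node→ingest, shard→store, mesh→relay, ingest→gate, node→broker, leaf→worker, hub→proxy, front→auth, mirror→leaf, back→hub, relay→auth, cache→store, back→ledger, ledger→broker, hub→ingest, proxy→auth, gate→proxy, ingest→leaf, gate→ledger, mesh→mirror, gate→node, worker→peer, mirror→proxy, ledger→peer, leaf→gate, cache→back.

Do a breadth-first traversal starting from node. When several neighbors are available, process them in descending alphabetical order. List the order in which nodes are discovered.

node → proxy → ledger → ingest → broker → back → auth → peer → mirror → leaf → shard → gate → relay → mesh → hub → worker → front → store → cache

Visit node; enqueue proxy, ledger, ingest, broker, back → queue [proxy, ledger, ingest, broker, back]
Visit proxy; enqueue auth → queue [ledger, ingest, broker, back, auth]
Visit ledger; enqueue peer, mirror, leaf → queue [ingest, broker, back, auth, peer, mirror, leaf]
Visit ingest; enqueue shard, gate → queue [broker, back, auth, peer, mirror, leaf, shard, gate]
Visit broker → queue [back, auth, peer, mirror, leaf, shard, gate]
Visit back; enqueue relay, mesh, hub → queue [auth, peer, mirror, leaf, shard, gate, relay, mesh, hub]
Visit auth → queue [peer, mirror, leaf, shard, gate, relay, mesh, hub]
Visit peer → queue [mirror, leaf, shard, gate, relay, mesh, hub]
Visit mirror → queue [leaf, shard, gate, relay, mesh, hub]
Visit leaf; enqueue worker, front → queue [shard, gate, relay, mesh, hub, worker, front]
Visit shard; enqueue store → queue [gate, relay, mesh, hub, worker, front, store]
Visit gate; enqueue cache → queue [relay, mesh, hub, worker, front, store, cache]
Visit relay → queue [mesh, hub, worker, front, store, cache]
Visit mesh → queue [hub, worker, front, store, cache]
Visit hub → queue [worker, front, store, cache]
Visit worker → queue [front, store, cache]
Visit front → queue [store, cache]
Visit store → queue [cache]
Visit cache → queue []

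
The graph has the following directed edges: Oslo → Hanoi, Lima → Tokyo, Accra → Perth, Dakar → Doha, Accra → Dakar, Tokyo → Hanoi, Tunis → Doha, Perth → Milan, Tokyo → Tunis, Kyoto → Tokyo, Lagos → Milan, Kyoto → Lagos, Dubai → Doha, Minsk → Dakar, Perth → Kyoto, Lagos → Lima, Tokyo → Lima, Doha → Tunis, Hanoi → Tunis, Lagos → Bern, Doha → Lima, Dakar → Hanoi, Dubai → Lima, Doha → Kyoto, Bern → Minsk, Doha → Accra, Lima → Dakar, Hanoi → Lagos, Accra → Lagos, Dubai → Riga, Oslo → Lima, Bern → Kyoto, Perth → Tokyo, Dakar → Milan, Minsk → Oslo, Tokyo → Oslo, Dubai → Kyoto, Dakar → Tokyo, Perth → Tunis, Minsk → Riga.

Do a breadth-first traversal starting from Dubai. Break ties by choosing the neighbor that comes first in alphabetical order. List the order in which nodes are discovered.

Visit Dubai; enqueue Doha, Kyoto, Lima, Riga → queue [Doha, Kyoto, Lima, Riga]
Visit Doha; enqueue Accra, Tunis → queue [Kyoto, Lima, Riga, Accra, Tunis]
Visit Kyoto; enqueue Lagos, Tokyo → queue [Lima, Riga, Accra, Tunis, Lagos, Tokyo]
Visit Lima; enqueue Dakar → queue [Riga, Accra, Tunis, Lagos, Tokyo, Dakar]
Visit Riga → queue [Accra, Tunis, Lagos, Tokyo, Dakar]
Visit Accra; enqueue Perth → queue [Tunis, Lagos, Tokyo, Dakar, Perth]
Visit Tunis → queue [Lagos, Tokyo, Dakar, Perth]
Visit Lagos; enqueue Bern, Milan → queue [Tokyo, Dakar, Perth, Bern, Milan]
Visit Tokyo; enqueue Hanoi, Oslo → queue [Dakar, Perth, Bern, Milan, Hanoi, Oslo]
Visit Dakar → queue [Perth, Bern, Milan, Hanoi, Oslo]
Visit Perth → queue [Bern, Milan, Hanoi, Oslo]
Visit Bern; enqueue Minsk → queue [Milan, Hanoi, Oslo, Minsk]
Visit Milan → queue [Hanoi, Oslo, Minsk]
Visit Hanoi → queue [Oslo, Minsk]
Visit Oslo → queue [Minsk]
Visit Minsk → queue []

Dubai -> Doha -> Kyoto -> Lima -> Riga -> Accra -> Tunis -> Lagos -> Tokyo -> Dakar -> Perth -> Bern -> Milan -> Hanoi -> Oslo -> Minsk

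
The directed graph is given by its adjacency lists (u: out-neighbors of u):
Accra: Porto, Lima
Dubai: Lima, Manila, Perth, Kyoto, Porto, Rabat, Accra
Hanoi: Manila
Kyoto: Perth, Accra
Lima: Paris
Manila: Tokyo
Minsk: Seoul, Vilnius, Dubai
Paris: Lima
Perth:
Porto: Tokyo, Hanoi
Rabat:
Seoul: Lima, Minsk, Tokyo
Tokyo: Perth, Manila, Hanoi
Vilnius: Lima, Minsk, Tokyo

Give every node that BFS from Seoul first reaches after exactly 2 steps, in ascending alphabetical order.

Dubai, Hanoi, Manila, Paris, Perth, Vilnius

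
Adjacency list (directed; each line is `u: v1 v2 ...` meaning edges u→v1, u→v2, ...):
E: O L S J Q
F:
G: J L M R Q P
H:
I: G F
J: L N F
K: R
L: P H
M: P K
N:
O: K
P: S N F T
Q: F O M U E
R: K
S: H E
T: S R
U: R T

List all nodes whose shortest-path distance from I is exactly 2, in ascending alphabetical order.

J, L, M, P, Q, R

Level 0: I
Level 1: F, G
Level 2: J, L, M, P, Q, R
Level 3: E, H, K, N, O, S, T, U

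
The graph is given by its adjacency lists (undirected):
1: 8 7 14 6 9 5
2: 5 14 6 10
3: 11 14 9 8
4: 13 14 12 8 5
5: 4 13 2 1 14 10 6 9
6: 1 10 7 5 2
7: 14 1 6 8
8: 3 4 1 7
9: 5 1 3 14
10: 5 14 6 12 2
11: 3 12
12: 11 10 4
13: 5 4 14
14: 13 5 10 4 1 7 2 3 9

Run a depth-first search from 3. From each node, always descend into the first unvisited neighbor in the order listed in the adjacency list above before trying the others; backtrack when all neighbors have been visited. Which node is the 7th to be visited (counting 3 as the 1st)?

Visit 3
3 → 11
11 → 12
12 → 10
10 → 5
5 → 4
4 → 13
13 → 14
14 → 1
1 → 8
8 → 7
7 → 6
6 → 2
1 → 9

Visit order: 3, 11, 12, 10, 5, 4, 13, 14, 1, 8, 7, 6, 2, 9

13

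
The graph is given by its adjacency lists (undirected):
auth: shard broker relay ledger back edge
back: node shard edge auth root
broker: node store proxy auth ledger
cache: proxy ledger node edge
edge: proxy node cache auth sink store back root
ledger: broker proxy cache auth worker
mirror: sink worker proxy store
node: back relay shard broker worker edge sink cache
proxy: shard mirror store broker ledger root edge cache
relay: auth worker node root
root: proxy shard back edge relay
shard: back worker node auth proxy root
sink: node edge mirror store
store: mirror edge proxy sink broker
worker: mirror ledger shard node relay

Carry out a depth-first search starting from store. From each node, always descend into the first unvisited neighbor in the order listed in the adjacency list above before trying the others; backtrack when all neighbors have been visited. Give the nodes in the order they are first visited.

store, mirror, sink, node, back, shard, worker, ledger, broker, proxy, root, edge, cache, auth, relay

Visit store
store → mirror
mirror → sink
sink → node
node → back
back → shard
shard → worker
worker → ledger
ledger → broker
broker → proxy
proxy → root
root → edge
edge → cache
edge → auth
auth → relay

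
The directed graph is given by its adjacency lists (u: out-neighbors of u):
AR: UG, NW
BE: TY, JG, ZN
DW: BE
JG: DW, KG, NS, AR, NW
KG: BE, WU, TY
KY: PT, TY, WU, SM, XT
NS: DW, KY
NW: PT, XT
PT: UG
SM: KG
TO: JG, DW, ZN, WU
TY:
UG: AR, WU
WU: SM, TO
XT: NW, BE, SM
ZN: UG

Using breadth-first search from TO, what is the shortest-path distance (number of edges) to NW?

2

Level 0: TO
Level 1: DW, JG, WU, ZN
Level 2: AR, BE, KG, NS, NW, SM, UG
Level 3: KY, PT, TY, XT
NW first appears at level 2.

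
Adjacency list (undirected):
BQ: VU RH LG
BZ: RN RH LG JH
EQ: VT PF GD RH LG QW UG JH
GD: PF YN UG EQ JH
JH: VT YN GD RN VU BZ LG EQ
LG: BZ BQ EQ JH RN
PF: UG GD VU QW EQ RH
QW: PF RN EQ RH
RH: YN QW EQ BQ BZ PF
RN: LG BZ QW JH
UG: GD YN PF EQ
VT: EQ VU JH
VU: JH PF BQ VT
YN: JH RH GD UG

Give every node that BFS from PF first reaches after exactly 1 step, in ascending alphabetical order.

Level 0: PF
Level 1: EQ, GD, QW, RH, UG, VU
Level 2: BQ, BZ, JH, LG, RN, VT, YN

EQ, GD, QW, RH, UG, VU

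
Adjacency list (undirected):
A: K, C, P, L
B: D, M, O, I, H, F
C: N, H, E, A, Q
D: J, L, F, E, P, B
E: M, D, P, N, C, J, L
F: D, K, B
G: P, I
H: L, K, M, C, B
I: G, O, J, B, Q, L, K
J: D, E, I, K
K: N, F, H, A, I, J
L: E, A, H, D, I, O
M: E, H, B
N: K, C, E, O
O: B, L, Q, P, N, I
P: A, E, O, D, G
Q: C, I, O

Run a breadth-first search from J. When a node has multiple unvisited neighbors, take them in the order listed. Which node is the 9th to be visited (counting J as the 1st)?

B

Visit J; enqueue D, E, I, K → queue [D, E, I, K]
Visit D; enqueue L, F, P, B → queue [E, I, K, L, F, P, B]
Visit E; enqueue M, N, C → queue [I, K, L, F, P, B, M, N, C]
Visit I; enqueue G, O, Q → queue [K, L, F, P, B, M, N, C, G, O, Q]
Visit K; enqueue H, A → queue [L, F, P, B, M, N, C, G, O, Q, H, A]
Visit L → queue [F, P, B, M, N, C, G, O, Q, H, A]
Visit F → queue [P, B, M, N, C, G, O, Q, H, A]
Visit P → queue [B, M, N, C, G, O, Q, H, A]
Visit B → queue [M, N, C, G, O, Q, H, A]
Visit M → queue [N, C, G, O, Q, H, A]
Visit N → queue [C, G, O, Q, H, A]
Visit C → queue [G, O, Q, H, A]
Visit G → queue [O, Q, H, A]
Visit O → queue [Q, H, A]
Visit Q → queue [H, A]
Visit H → queue [A]
Visit A → queue []

Visit order: J, D, E, I, K, L, F, P, B, M, N, C, G, O, Q, H, A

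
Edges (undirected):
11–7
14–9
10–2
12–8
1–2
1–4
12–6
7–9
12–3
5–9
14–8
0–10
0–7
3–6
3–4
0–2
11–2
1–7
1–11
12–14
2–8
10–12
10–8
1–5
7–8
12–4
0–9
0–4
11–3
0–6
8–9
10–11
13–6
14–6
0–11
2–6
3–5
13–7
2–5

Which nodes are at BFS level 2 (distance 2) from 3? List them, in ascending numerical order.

0, 1, 2, 7, 8, 9, 10, 13, 14

Level 0: 3
Level 1: 4, 5, 6, 11, 12
Level 2: 0, 1, 2, 7, 8, 9, 10, 13, 14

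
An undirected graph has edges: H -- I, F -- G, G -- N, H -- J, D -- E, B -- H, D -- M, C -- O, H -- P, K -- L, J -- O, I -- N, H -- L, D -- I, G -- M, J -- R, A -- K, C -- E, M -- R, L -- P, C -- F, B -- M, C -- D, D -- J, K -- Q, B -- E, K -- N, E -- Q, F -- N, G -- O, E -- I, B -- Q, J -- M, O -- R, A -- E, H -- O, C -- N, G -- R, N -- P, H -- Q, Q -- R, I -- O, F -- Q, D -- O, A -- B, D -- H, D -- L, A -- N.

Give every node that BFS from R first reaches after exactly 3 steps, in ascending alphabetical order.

A, L, P

Level 0: R
Level 1: G, J, M, O, Q
Level 2: B, C, D, E, F, H, I, K, N
Level 3: A, L, P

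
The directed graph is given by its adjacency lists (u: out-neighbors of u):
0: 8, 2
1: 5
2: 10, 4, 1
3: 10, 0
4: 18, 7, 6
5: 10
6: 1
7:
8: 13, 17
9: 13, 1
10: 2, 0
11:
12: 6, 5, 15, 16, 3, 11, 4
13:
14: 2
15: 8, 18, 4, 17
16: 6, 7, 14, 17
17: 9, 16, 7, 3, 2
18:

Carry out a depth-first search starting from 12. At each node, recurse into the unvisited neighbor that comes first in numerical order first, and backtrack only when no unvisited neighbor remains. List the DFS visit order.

12 3 0 2 1 5 10 4 6 7 18 8 13 17 9 16 14 11 15

Visit 12
12 → 3
3 → 0
0 → 2
2 → 1
1 → 5
5 → 10
2 → 4
4 → 6
4 → 7
4 → 18
0 → 8
8 → 13
8 → 17
17 → 9
17 → 16
16 → 14
12 → 11
12 → 15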